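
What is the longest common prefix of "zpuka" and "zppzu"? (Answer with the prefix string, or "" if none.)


String 1: 'zpuka'
String 2: 'zppzu'
Compare position by position:
pos 0: 'z' vs 'z' match
pos 1: 'p' vs 'p' match
pos 2: 'u' vs 'p' differ -> stop
Longest common prefix: "zp" (length 2)


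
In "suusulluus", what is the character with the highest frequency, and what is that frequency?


Input: 'suusulluus'
Operation: tally each character
Counts: 'l':2, 's':3, 'u':5
Maximum: 'u' appears 5 times


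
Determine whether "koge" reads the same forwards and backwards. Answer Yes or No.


Input string: 'koge'
Reversed: 'egok'
Compare pairs: s[0]='k' vs s[3]='e' (mismatch), s[1]='o' vs s[2]='g' (mismatch)
Palindrome: No


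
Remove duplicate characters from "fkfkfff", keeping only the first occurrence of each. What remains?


Input: 'fkfkfff'
Operation: keep first occurrence of each character
Scan: s[0]='f' new -> keep; s[1]='k' new -> keep; s[2]='f' seen -> skip; s[3]='k' seen -> skip; s[4]='f' seen -> skip; s[5]='f' seen -> skip; s[6]='f' seen -> skip
Result: fk


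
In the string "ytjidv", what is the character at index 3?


Input string: 'ytjidv'
Operation: get character at index 3
Index mapping: s[0]='y', s[1]='t', s[2]='j', s[3]='i'
Result: 'i'


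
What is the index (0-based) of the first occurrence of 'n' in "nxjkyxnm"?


Input string: 'nxjkyxnm'
Target: 'n'
Scanning left to right: s[0]='n'
First match at index: 0


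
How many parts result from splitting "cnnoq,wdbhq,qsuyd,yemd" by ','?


Input string: 'cnnoq,wdbhq,qsuyd,yemd'
Delimiter: ','
Split result: 'cnnoq', 'wdbhq', 'qsuyd', 'yemd'
Number of parts: 4


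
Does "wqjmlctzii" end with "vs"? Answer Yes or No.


Input string: 'wqjmlctzii'
Suffix to check: 'vs'
Last 2 characters of input: 'ii'
Match: False
Result: No


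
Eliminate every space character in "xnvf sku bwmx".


Input string: 'xnvf sku bwmx'
Operation: remove all spaces
Words: 'xnvf', 'sku', 'bwmx'
Join without spaces: xnvfskubwmx


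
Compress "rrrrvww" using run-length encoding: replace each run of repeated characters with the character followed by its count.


Input: 'rrrrvww'
Operation: identify consecutive runs
Runs: 'rrrr' -> r4, 'v' -> v1, 'ww' -> w2
Encoded: r4v1w2


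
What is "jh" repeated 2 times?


Input string: 'jh'
Operation: repeat 2 times
Concatenation: 'jh' + 'jh'
Result: jhjh


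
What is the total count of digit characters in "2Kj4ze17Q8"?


Input string: '2Kj4ze17Q8'
Operation: count digit characters (0-9)
Scan: '2'(digit), 'K', 'j', '4'(digit), 'z', 'e', '1'(digit), '7'(digit), 'Q', '8'(digit)
Digits found: 5
Result: 5


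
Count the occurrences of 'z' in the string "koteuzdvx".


Input string: 'koteuzdvx'
Target character: 'z'
Scan each position: s[5]='z'
Matches found at indices: 5
Total: 1


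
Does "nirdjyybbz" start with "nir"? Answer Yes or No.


Input string: 'nirdjyybbz'
Prefix to check: 'nir'
First 3 characters of input: 'nir'
Match: True
Result: Yes


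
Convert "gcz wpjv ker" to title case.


Input string: 'gcz wpjv ker'
Operation: capitalize first letter of each word
Word transformations: 'gcz'->'Gcz', 'wpjv'->'Wpjv', 'ker'->'Ker'
Result: Gcz Wpjv Ker


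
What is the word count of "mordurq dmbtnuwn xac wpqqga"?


Input string: 'mordurq dmbtnuwn xac wpqqga'
Operation: split by spaces
Words found: 'mordurq', 'dmbtnuwn', 'xac', 'wpqqga'
Word count: 4


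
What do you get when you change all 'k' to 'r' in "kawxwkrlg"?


Input string: 'kawxwkrlg'
Operation: replace 'k' with 'r'
Positions of 'k': 0, 5
After replacement: rawxwrrlg


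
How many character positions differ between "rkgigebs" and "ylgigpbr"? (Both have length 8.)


String 1: 'rkgigebs'
String 2: 'ylgigpbr'
Compare each position: pos 0: 'r'!='y', pos 1: 'k'!='l', pos 2: 'g'=='g', pos 3: 'i'=='i', pos 4: 'g'=='g', pos 5: 'e'!='p', pos 6: 'b'=='b', pos 7: 's'!='r'
Differing positions: 4
Hamming distance: 4


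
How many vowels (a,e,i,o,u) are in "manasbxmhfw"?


Input string: 'manasbxmhfw'
Operation: count vowels (a, e, i, o, u)
Scan: s[0]='m', s[1]='a' (vowel), s[2]='n', s[3]='a' (vowel), s[4]='s', s[5]='b', s[6]='x', s[7]='m', s[8]='h', s[9]='f', s[10]='w'
Vowels found: 2
Result: 2


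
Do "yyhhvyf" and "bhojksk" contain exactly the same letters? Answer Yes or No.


String 1: 'yyhhvyf' -> sorted: 'fhhvyyy'
String 2: 'bhojksk' -> sorted: 'bhjkkos'
Compare sorted forms: 'fhhvyyy' != 'bhjkkos'
Anagram: No


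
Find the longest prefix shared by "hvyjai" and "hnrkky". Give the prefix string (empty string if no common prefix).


String 1: 'hvyjai'
String 2: 'hnrkky'
Compare position by position:
pos 0: 'h' vs 'h' match
pos 1: 'v' vs 'n' differ -> stop
Longest common prefix: "h" (length 1)


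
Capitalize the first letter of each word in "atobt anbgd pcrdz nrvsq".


Input string: 'atobt anbgd pcrdz nrvsq'
Operation: capitalize first letter of each word
Word transformations: 'atobt'->'Atobt', 'anbgd'->'Anbgd', 'pcrdz'->'Pcrdz', 'nrvsq'->'Nrvsq'
Result: Atobt Anbgd Pcrdz Nrvsq


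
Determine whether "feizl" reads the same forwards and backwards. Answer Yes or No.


Input string: 'feizl'
Reversed: 'lzief'
Compare pairs: s[0]='f' vs s[4]='l' (mismatch), s[1]='e' vs s[3]='z' (mismatch)
Palindrome: No


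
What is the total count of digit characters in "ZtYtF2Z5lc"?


Input string: 'ZtYtF2Z5lc'
Operation: count digit characters (0-9)
Scan: 'Z', 't', 'Y', 't', 'F', '2'(digit), 'Z', '5'(digit), 'l', 'c'
Digits found: 2
Result: 2


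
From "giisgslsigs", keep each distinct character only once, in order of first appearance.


Input: 'giisgslsigs'
Operation: keep first occurrence of each character
Scan: s[0]='g' new -> keep; s[1]='i' new -> keep; s[2]='i' seen -> skip; s[3]='s' new -> keep; s[4]='g' seen -> skip; s[5]='s' seen -> skip; s[6]='l' new -> keep; s[7]='s' seen -> skip; s[8]='i' seen -> skip; s[9]='g' seen -> skip; s[10]='s' seen -> skip
Result: gisl


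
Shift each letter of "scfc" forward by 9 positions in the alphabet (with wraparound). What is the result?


Input: 'scfc', shift = 9
Operation: for each letter, (position + 9) mod 26
Mapping: 's'(18+9=27, 27 mod 26=1)->'b', 'c'(2+9=11)->'l', 'f'(5+9=14)->'o', 'c'(2+9=11)->'l'
Result: blol


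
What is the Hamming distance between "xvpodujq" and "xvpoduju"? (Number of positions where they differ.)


String 1: 'xvpodujq'
String 2: 'xvpoduju'
Compare each position: pos 0: 'x'=='x', pos 1: 'v'=='v', pos 2: 'p'=='p', pos 3: 'o'=='o', pos 4: 'd'=='d', pos 5: 'u'=='u', pos 6: 'j'=='j', pos 7: 'q'!='u'
Differing positions: 1
Hamming distance: 1


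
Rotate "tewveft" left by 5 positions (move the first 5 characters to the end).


Input: 'tewveft', shift = 5
Operation: split at index 5 and swap parts
Front part s[0:5] = 'tewve'
Back part s[5:] = 'ft'
Rotated = back + front = 'ft' + 'tewve'
Result: fttewve


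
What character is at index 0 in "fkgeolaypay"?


Input string: 'fkgeolaypay'
Operation: get character at index 0
Index mapping: s[0]='f'
Result: 'f'


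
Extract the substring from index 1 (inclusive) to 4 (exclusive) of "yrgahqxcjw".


Input string: 'yrgahqxcjw'
Operation: slice [1:4]
Extract characters: s[1]='r', s[2]='g', s[3]='a'
Result: rga


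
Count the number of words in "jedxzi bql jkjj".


Input string: 'jedxzi bql jkjj'
Operation: split by spaces
Words found: 'jedxzi', 'bql', 'jkjj'
Word count: 3


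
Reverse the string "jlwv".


Input string: 'jlwv'
Operation: reverse character order
Original order: 'j' -> 'l' -> 'w' -> 'v'
Reversed order: 'v' -> 'w' -> 'l' -> 'j'
Result: vwlj


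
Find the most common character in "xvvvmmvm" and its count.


Input: 'xvvvmmvm'
Operation: tally each character
Counts: 'm':3, 'v':4, 'x':1
Maximum: 'v' appears 4 times


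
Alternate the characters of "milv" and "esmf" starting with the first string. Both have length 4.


String 1: 'milv'
String 2: 'esmf'
Operation: alternate characters
Pairs: 'm'+'e', 'i'+'s', 'l'+'m', 'v'+'f'
Result: meislmvf


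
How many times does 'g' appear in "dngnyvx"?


Input string: 'dngnyvx'
Target character: 'g'
Scan each position: s[2]='g'
Matches found at indices: 2
Total: 1


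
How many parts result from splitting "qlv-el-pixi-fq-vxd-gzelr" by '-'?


Input string: 'qlv-el-pixi-fq-vxd-gzelr'
Delimiter: '-'
Split result: 'qlv', 'el', 'pixi', 'fq', 'vxd', 'gzelr'
Number of parts: 6


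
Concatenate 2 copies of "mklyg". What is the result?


Input string: 'mklyg'
Operation: repeat 2 times
Concatenation: 'mklyg' + 'mklyg'
Result: mklygmklyg


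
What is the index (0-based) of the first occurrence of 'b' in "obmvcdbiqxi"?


Input string: 'obmvcdbiqxi'
Target: 'b'
Scanning left to right: s[0]='o', s[1]='b'
First match at index: 1


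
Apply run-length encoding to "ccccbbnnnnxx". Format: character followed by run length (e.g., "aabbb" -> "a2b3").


Input: 'ccccbbnnnnxx'
Operation: identify consecutive runs
Runs: 'cccc' -> c4, 'bb' -> b2, 'nnnn' -> n4, 'xx' -> x2
Encoded: c4b2n4x2


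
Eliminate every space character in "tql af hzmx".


Input string: 'tql af hzmx'
Operation: remove all spaces
Words: 'tql', 'af', 'hzmx'
Join without spaces: tqlafhzmx


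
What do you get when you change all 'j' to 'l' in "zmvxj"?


Input string: 'zmvxj'
Operation: replace 'j' with 'l'
Positions of 'j': 4
After replacement: zmvxl


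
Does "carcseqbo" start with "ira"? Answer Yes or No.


Input string: 'carcseqbo'
Prefix to check: 'ira'
First 3 characters of input: 'car'
Match: False
Result: No


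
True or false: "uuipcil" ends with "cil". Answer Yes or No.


Input string: 'uuipcil'
Suffix to check: 'cil'
Last 3 characters of input: 'cil'
Match: True
Result: Yes


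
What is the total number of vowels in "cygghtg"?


Input string: 'cygghtg'
Operation: count vowels (a, e, i, o, u)
Scan: s[0]='c', s[1]='y', s[2]='g', s[3]='g', s[4]='h', s[5]='t', s[6]='g'
Vowels found: 0
Result: 0


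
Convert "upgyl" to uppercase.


Input string: 'upgyl'
Operation: convert each letter to uppercase
Mapping: 'u'->'U', 'p'->'P', 'g'->'G', 'y'->'Y', 'l'->'L'
Result: UPGYL


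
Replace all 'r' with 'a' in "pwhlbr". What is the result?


Input string: 'pwhlbr'
Operation: replace 'r' with 'a'
Positions of 'r': 5
After replacement: pwhlba


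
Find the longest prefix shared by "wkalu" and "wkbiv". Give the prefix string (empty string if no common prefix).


String 1: 'wkalu'
String 2: 'wkbiv'
Compare position by position:
pos 0: 'w' vs 'w' match
pos 1: 'k' vs 'k' match
pos 2: 'a' vs 'b' differ -> stop
Longest common prefix: "wk" (length 2)


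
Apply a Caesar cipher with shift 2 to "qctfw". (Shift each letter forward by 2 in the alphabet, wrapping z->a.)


Input: 'qctfw', shift = 2
Operation: for each letter, (position + 2) mod 26
Mapping: 'q'(16+2=18)->'s', 'c'(2+2=4)->'e', 't'(19+2=21)->'v', 'f'(5+2=7)->'h', 'w'(22+2=24)->'y'
Result: sevhy


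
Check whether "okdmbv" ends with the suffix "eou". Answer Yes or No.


Input string: 'okdmbv'
Suffix to check: 'eou'
Last 3 characters of input: 'mbv'
Match: False
Result: No


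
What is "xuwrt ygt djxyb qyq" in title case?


Input string: 'xuwrt ygt djxyb qyq'
Operation: capitalize first letter of each word
Word transformations: 'xuwrt'->'Xuwrt', 'ygt'->'Ygt', 'djxyb'->'Djxyb', 'qyq'->'Qyq'
Result: Xuwrt Ygt Djxyb Qyq


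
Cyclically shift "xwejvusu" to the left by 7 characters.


Input: 'xwejvusu', shift = 7
Operation: split at index 7 and swap parts
Front part s[0:7] = 'xwejvus'
Back part s[7:] = 'u'
Rotated = back + front = 'u' + 'xwejvus'
Result: uxwejvus


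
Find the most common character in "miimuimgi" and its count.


Input: 'miimuimgi'
Operation: tally each character
Counts: 'g':1, 'i':4, 'm':3, 'u':1
Maximum: 'i' appears 4 times


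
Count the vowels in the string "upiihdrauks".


Input string: 'upiihdrauks'
Operation: count vowels (a, e, i, o, u)
Scan: s[0]='u' (vowel), s[1]='p', s[2]='i' (vowel), s[3]='i' (vowel), s[4]='h', s[5]='d', s[6]='r', s[7]='a' (vowel), s[8]='u' (vowel), s[9]='k', s[10]='s'
Vowels found: 5
Result: 5


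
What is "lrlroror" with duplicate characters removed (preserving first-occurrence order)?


Input: 'lrlroror'
Operation: keep first occurrence of each character
Scan: s[0]='l' new -> keep; s[1]='r' new -> keep; s[2]='l' seen -> skip; s[3]='r' seen -> skip; s[4]='o' new -> keep; s[5]='r' seen -> skip; s[6]='o' seen -> skip; s[7]='r' seen -> skip
Result: lro


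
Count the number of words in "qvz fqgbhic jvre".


Input string: 'qvz fqgbhic jvre'
Operation: split by spaces
Words found: 'qvz', 'fqgbhic', 'jvre'
Word count: 3


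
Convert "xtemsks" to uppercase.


Input string: 'xtemsks'
Operation: convert each letter to uppercase
Mapping: 'x'->'X', 't'->'T', 'e'->'E', 'm'->'M', 's'->'S', 'k'->'K', 's'->'S'
Result: XTEMSKS


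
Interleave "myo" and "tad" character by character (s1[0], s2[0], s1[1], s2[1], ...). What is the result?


String 1: 'myo'
String 2: 'tad'
Operation: alternate characters
Pairs: 'm'+'t', 'y'+'a', 'o'+'d'
Result: mtyaod


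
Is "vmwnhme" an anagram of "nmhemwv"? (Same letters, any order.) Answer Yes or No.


String 1: 'nmhemwv' -> sorted: 'ehmmnvw'
String 2: 'vmwnhme' -> sorted: 'ehmmnvw'
Compare sorted forms: 'ehmmnvw' == 'ehmmnvw'
Anagram: Yes


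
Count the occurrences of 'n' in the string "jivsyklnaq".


Input string: 'jivsyklnaq'
Target character: 'n'
Scan each position: s[7]='n'
Matches found at indices: 7
Total: 1


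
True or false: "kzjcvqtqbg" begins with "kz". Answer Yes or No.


Input string: 'kzjcvqtqbg'
Prefix to check: 'kz'
First 2 characters of input: 'kz'
Match: True
Result: Yes


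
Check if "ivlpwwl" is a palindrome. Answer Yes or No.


Input string: 'ivlpwwl'
Reversed: 'lwwplvi'
Compare pairs: s[0]='i' vs s[6]='l' (mismatch), s[1]='v' vs s[5]='w' (mismatch), s[2]='l' vs s[4]='w' (mismatch)
Palindrome: No


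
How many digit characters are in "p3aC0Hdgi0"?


Input string: 'p3aC0Hdgi0'
Operation: count digit characters (0-9)
Scan: 'p', '3'(digit), 'a', 'C', '0'(digit), 'H', 'd', 'g', 'i', '0'(digit)
Digits found: 3
Result: 3


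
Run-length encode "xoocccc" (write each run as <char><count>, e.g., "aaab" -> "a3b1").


Input: 'xoocccc'
Operation: identify consecutive runs
Runs: 'x' -> x1, 'oo' -> o2, 'cccc' -> c4
Encoded: x1o2c4


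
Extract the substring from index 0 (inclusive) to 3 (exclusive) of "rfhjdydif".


Input string: 'rfhjdydif'
Operation: slice [0:3]
Extract characters: s[0]='r', s[1]='f', s[2]='h'
Result: rfh


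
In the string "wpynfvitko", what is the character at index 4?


Input string: 'wpynfvitko'
Operation: get character at index 4
Index mapping: s[0]='w', s[1]='p', s[2]='y', s[3]='n', s[4]='f'
Result: 'f'


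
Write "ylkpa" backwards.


Input string: 'ylkpa'
Operation: reverse character order
Original order: 'y' -> 'l' -> 'k' -> 'p' -> 'a'
Reversed order: 'a' -> 'p' -> 'k' -> 'l' -> 'y'
Result: apkly


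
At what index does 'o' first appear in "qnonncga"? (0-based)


Input string: 'qnonncga'
Target: 'o'
Scanning left to right: s[0]='q', s[1]='n', s[2]='o'
First match at index: 2


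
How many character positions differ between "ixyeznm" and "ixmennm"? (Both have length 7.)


String 1: 'ixyeznm'
String 2: 'ixmennm'
Compare each position: pos 0: 'i'=='i', pos 1: 'x'=='x', pos 2: 'y'!='m', pos 3: 'e'=='e', pos 4: 'z'!='n', pos 5: 'n'=='n', pos 6: 'm'=='m'
Differing positions: 2
Hamming distance: 2


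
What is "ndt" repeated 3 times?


Input string: 'ndt'
Operation: repeat 3 times
Concatenation: 'ndt' + 'ndt' + 'ndt'
Result: ndtndtndt


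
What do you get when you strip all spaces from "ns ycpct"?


Input string: 'ns ycpct'
Operation: remove all spaces
Words: 'ns', 'ycpct'
Join without spaces: nsycpct


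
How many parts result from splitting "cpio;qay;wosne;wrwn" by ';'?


Input string: 'cpio;qay;wosne;wrwn'
Delimiter: ';'
Split result: 'cpio', 'qay', 'wosne', 'wrwn'
Number of parts: 4


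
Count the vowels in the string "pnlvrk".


Input string: 'pnlvrk'
Operation: count vowels (a, e, i, o, u)
Scan: s[0]='p', s[1]='n', s[2]='l', s[3]='v', s[4]='r', s[5]='k'
Vowels found: 0
Result: 0


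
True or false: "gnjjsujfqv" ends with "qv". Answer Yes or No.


Input string: 'gnjjsujfqv'
Suffix to check: 'qv'
Last 2 characters of input: 'qv'
Match: True
Result: Yes


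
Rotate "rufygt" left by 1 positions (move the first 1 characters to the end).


Input: 'rufygt', shift = 1
Operation: split at index 1 and swap parts
Front part s[0:1] = 'r'
Back part s[1:] = 'ufygt'
Rotated = back + front = 'ufygt' + 'r'
Result: ufygtr


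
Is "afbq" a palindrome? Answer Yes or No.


Input string: 'afbq'
Reversed: 'qbfa'
Compare pairs: s[0]='a' vs s[3]='q' (mismatch), s[1]='f' vs s[2]='b' (mismatch)
Palindrome: No


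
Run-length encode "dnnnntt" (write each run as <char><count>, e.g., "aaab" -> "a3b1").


Input: 'dnnnntt'
Operation: identify consecutive runs
Runs: 'd' -> d1, 'nnnn' -> n4, 'tt' -> t2
Encoded: d1n4t2


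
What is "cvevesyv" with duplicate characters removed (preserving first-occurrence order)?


Input: 'cvevesyv'
Operation: keep first occurrence of each character
Scan: s[0]='c' new -> keep; s[1]='v' new -> keep; s[2]='e' new -> keep; s[3]='v' seen -> skip; s[4]='e' seen -> skip; s[5]='s' new -> keep; s[6]='y' new -> keep; s[7]='v' seen -> skip
Result: cvesy


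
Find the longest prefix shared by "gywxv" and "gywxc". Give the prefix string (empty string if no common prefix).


String 1: 'gywxv'
String 2: 'gywxc'
Compare position by position:
pos 0: 'g' vs 'g' match
pos 1: 'y' vs 'y' match
pos 2: 'w' vs 'w' match
pos 3: 'x' vs 'x' match
pos 4: 'v' vs 'c' differ -> stop
Longest common prefix: "gywx" (length 4)


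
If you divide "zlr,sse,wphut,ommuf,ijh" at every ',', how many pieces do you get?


Input string: 'zlr,sse,wphut,ommuf,ijh'
Delimiter: ','
Split result: 'zlr', 'sse', 'wphut', 'ommuf', 'ijh'
Number of parts: 5


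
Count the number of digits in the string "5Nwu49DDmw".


Input string: '5Nwu49DDmw'
Operation: count digit characters (0-9)
Scan: '5'(digit), 'N', 'w', 'u', '4'(digit), '9'(digit), 'D', 'D', 'm', 'w'
Digits found: 3
Result: 3


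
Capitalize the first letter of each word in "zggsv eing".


Input string: 'zggsv eing'
Operation: capitalize first letter of each word
Word transformations: 'zggsv'->'Zggsv', 'eing'->'Eing'
Result: Zggsv Eing


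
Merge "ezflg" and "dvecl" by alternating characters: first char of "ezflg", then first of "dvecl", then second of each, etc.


String 1: 'ezflg'
String 2: 'dvecl'
Operation: alternate characters
Pairs: 'e'+'d', 'z'+'v', 'f'+'e', 'l'+'c', 'g'+'l'
Result: edzvfelcgl


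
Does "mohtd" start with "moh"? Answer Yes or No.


Input string: 'mohtd'
Prefix to check: 'moh'
First 3 characters of input: 'moh'
Match: True
Result: Yes


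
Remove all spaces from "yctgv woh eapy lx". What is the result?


Input string: 'yctgv woh eapy lx'
Operation: remove all spaces
Words: 'yctgv', 'woh', 'eapy', 'lx'
Join without spaces: yctgvwoheapylx


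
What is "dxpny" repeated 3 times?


Input string: 'dxpny'
Operation: repeat 3 times
Concatenation: 'dxpny' + 'dxpny' + 'dxpny'
Result: dxpnydxpnydxpny


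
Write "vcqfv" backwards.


Input string: 'vcqfv'
Operation: reverse character order
Original order: 'v' -> 'c' -> 'q' -> 'f' -> 'v'
Reversed order: 'v' -> 'f' -> 'q' -> 'c' -> 'v'
Result: vfqcv


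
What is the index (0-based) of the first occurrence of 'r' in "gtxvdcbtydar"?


Input string: 'gtxvdcbtydar'
Target: 'r'
Scanning left to right: s[0]='g', s[1]='t', s[2]='x', s[3]='v', s[4]='d', s[5]='c', s[6]='b', s[7]='t', s[8]='y', s[9]='d', s[10]='a', s[11]='r'
First match at index: 11


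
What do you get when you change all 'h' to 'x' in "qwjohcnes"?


Input string: 'qwjohcnes'
Operation: replace 'h' with 'x'
Positions of 'h': 4
After replacement: qwjoxcnes


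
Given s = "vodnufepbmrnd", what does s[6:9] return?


Input string: 'vodnufepbmrnd'
Operation: slice [6:9]
Extract characters: s[6]='e', s[7]='p', s[8]='b'
Result: epb


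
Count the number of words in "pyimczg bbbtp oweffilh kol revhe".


Input string: 'pyimczg bbbtp oweffilh kol revhe'
Operation: split by spaces
Words found: 'pyimczg', 'bbbtp', 'oweffilh', 'kol', 'revhe'
Word count: 5


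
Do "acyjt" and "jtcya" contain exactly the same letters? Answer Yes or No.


String 1: 'acyjt' -> sorted: 'acjty'
String 2: 'jtcya' -> sorted: 'acjty'
Compare sorted forms: 'acjty' == 'acjty'
Anagram: Yes


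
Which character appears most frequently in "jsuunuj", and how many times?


Input: 'jsuunuj'
Operation: tally each character
Counts: 'j':2, 'n':1, 's':1, 'u':3
Maximum: 'u' appears 3 times


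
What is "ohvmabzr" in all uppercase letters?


Input string: 'ohvmabzr'
Operation: convert each letter to uppercase
Mapping: 'o'->'O', 'h'->'H', 'v'->'V', 'm'->'M', 'a'->'A', 'b'->'B', 'z'->'Z', 'r'->'R'
Result: OHVMABZR


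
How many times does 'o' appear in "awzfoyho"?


Input string: 'awzfoyho'
Target character: 'o'
Scan each position: s[4]='o', s[7]='o'
Matches found at indices: 4, 7
Total: 2


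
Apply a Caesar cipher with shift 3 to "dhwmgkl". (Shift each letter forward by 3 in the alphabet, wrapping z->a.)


Input: 'dhwmgkl', shift = 3
Operation: for each letter, (position + 3) mod 26
Mapping: 'd'(3+3=6)->'g', 'h'(7+3=10)->'k', 'w'(22+3=25)->'z', 'm'(12+3=15)->'p', 'g'(6+3=9)->'j', 'k'(10+3=13)->'n', 'l'(11+3=14)->'o'
Result: gkzpjno


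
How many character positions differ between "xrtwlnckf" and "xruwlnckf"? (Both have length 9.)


String 1: 'xrtwlnckf'
String 2: 'xruwlnckf'
Compare each position: pos 0: 'x'=='x', pos 1: 'r'=='r', pos 2: 't'!='u', pos 3: 'w'=='w', pos 4: 'l'=='l', pos 5: 'n'=='n', pos 6: 'c'=='c', pos 7: 'k'=='k', pos 8: 'f'=='f'
Differing positions: 1
Hamming distance: 1


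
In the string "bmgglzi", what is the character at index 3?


Input string: 'bmgglzi'
Operation: get character at index 3
Index mapping: s[0]='b', s[1]='m', s[2]='g', s[3]='g'
Result: 'g'


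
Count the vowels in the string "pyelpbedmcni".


Input string: 'pyelpbedmcni'
Operation: count vowels (a, e, i, o, u)
Scan: s[0]='p', s[1]='y', s[2]='e' (vowel), s[3]='l', s[4]='p', s[5]='b', s[6]='e' (vowel), s[7]='d', s[8]='m', s[9]='c', s[10]='n', s[11]='i' (vowel)
Vowels found: 3
Result: 3


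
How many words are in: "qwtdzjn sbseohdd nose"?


Input string: 'qwtdzjn sbseohdd nose'
Operation: split by spaces
Words found: 'qwtdzjn', 'sbseohdd', 'nose'
Word count: 3


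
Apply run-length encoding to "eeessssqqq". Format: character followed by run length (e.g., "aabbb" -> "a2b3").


Input: 'eeessssqqq'
Operation: identify consecutive runs
Runs: 'eee' -> e3, 'ssss' -> s4, 'qqq' -> q3
Encoded: e3s4q3


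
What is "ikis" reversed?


Input string: 'ikis'
Operation: reverse character order
Original order: 'i' -> 'k' -> 'i' -> 's'
Reversed order: 's' -> 'i' -> 'k' -> 'i'
Result: siki


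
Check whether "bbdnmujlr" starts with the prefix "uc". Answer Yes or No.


Input string: 'bbdnmujlr'
Prefix to check: 'uc'
First 2 characters of input: 'bb'
Match: False
Result: No


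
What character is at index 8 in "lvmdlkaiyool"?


Input string: 'lvmdlkaiyool'
Operation: get character at index 8
Index mapping: s[0]='l', s[1]='v', s[2]='m', s[3]='d', s[4]='l', s[5]='k', s[6]='a', s[7]='i', s[8]='y'
Result: 'y'


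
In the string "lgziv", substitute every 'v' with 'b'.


Input string: 'lgziv'
Operation: replace 'v' with 'b'
Positions of 'v': 4
After replacement: lgzib


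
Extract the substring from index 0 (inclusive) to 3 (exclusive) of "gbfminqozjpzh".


Input string: 'gbfminqozjpzh'
Operation: slice [0:3]
Extract characters: s[0]='g', s[1]='b', s[2]='f'
Result: gbf


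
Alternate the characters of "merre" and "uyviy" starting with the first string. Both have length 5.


String 1: 'merre'
String 2: 'uyviy'
Operation: alternate characters
Pairs: 'm'+'u', 'e'+'y', 'r'+'v', 'r'+'i', 'e'+'y'
Result: mueyrvriey


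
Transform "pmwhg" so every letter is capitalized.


Input string: 'pmwhg'
Operation: convert each letter to uppercase
Mapping: 'p'->'P', 'm'->'M', 'w'->'W', 'h'->'H', 'g'->'G'
Result: PMWHG


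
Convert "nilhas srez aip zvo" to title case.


Input string: 'nilhas srez aip zvo'
Operation: capitalize first letter of each word
Word transformations: 'nilhas'->'Nilhas', 'srez'->'Srez', 'aip'->'Aip', 'zvo'->'Zvo'
Result: Nilhas Srez Aip Zvo


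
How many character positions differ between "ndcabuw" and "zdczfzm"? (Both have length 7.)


String 1: 'ndcabuw'
String 2: 'zdczfzm'
Compare each position: pos 0: 'n'!='z', pos 1: 'd'=='d', pos 2: 'c'=='c', pos 3: 'a'!='z', pos 4: 'b'!='f', pos 5: 'u'!='z', pos 6: 'w'!='m'
Differing positions: 5
Hamming distance: 5


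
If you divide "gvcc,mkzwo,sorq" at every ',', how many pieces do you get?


Input string: 'gvcc,mkzwo,sorq'
Delimiter: ','
Split result: 'gvcc', 'mkzwo', 'sorq'
Number of parts: 3


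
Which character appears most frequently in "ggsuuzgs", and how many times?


Input: 'ggsuuzgs'
Operation: tally each character
Counts: 'g':3, 's':2, 'u':2, 'z':1
Maximum: 'g' appears 3 times


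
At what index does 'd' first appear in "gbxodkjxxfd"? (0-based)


Input string: 'gbxodkjxxfd'
Target: 'd'
Scanning left to right: s[0]='g', s[1]='b', s[2]='x', s[3]='o', s[4]='d'
First match at index: 4


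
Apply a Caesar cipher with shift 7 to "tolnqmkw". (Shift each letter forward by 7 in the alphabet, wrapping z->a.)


Input: 'tolnqmkw', shift = 7
Operation: for each letter, (position + 7) mod 26
Mapping: 't'(19+7=26, 26 mod 26=0)->'a', 'o'(14+7=21)->'v', 'l'(11+7=18)->'s', 'n'(13+7=20)->'u', 'q'(16+7=23)->'x', 'm'(12+7=19)->'t', 'k'(10+7=17)->'r', 'w'(22+7=29, 29 mod 26=3)->'d'
Result: avsuxtrd


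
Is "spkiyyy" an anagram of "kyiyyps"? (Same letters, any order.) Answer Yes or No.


String 1: 'kyiyyps' -> sorted: 'ikpsyyy'
String 2: 'spkiyyy' -> sorted: 'ikpsyyy'
Compare sorted forms: 'ikpsyyy' == 'ikpsyyy'
Anagram: Yes


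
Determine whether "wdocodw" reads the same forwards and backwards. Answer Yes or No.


Input string: 'wdocodw'
Reversed: 'wdocodw'
Compare pairs: s[0]='w' vs s[6]='w' (match), s[1]='d' vs s[5]='d' (match), s[2]='o' vs s[4]='o' (match)
Palindrome: Yes


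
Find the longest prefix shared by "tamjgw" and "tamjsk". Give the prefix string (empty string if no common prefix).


String 1: 'tamjgw'
String 2: 'tamjsk'
Compare position by position:
pos 0: 't' vs 't' match
pos 1: 'a' vs 'a' match
pos 2: 'm' vs 'm' match
pos 3: 'j' vs 'j' match
pos 4: 'g' vs 's' differ -> stop
Longest common prefix: "tamj" (length 4)


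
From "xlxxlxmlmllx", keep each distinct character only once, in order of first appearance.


Input: 'xlxxlxmlmllx'
Operation: keep first occurrence of each character
Scan: s[0]='x' new -> keep; s[1]='l' new -> keep; s[2]='x' seen -> skip; s[3]='x' seen -> skip; s[4]='l' seen -> skip; s[5]='x' seen -> skip; s[6]='m' new -> keep; s[7]='l' seen -> skip; s[8]='m' seen -> skip; s[9]='l' seen -> skip; s[10]='l' seen -> skip; s[11]='x' seen -> skip
Result: xlm


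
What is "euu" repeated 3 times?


Input string: 'euu'
Operation: repeat 3 times
Concatenation: 'euu' + 'euu' + 'euu'
Result: euueuueuu


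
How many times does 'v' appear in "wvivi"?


Input string: 'wvivi'
Target character: 'v'
Scan each position: s[1]='v', s[3]='v'
Matches found at indices: 1, 3
Total: 2


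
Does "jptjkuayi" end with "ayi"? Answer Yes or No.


Input string: 'jptjkuayi'
Suffix to check: 'ayi'
Last 3 characters of input: 'ayi'
Match: True
Result: Yes


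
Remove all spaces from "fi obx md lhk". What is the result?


Input string: 'fi obx md lhk'
Operation: remove all spaces
Words: 'fi', 'obx', 'md', 'lhk'
Join without spaces: fiobxmdlhk


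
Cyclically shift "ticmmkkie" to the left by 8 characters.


Input: 'ticmmkkie', shift = 8
Operation: split at index 8 and swap parts
Front part s[0:8] = 'ticmmkki'
Back part s[8:] = 'e'
Rotated = back + front = 'e' + 'ticmmkki'
Result: eticmmkki


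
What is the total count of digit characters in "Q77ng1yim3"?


Input string: 'Q77ng1yim3'
Operation: count digit characters (0-9)
Scan: 'Q', '7'(digit), '7'(digit), 'n', 'g', '1'(digit), 'y', 'i', 'm', '3'(digit)
Digits found: 4
Result: 4


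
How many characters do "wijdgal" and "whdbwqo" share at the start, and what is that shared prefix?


String 1: 'wijdgal'
String 2: 'whdbwqo'
Compare position by position:
pos 0: 'w' vs 'w' match
pos 1: 'i' vs 'h' differ -> stop
Longest common prefix: "w" (length 1)


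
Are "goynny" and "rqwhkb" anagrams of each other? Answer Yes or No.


String 1: 'goynny' -> sorted: 'gnnoyy'
String 2: 'rqwhkb' -> sorted: 'bhkqrw'
Compare sorted forms: 'gnnoyy' != 'bhkqrw'
Anagram: No


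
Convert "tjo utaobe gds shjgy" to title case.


Input string: 'tjo utaobe gds shjgy'
Operation: capitalize first letter of each word
Word transformations: 'tjo'->'Tjo', 'utaobe'->'Utaobe', 'gds'->'Gds', 'shjgy'->'Shjgy'
Result: Tjo Utaobe Gds Shjgy


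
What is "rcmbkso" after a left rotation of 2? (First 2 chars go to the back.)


Input: 'rcmbkso', shift = 2
Operation: split at index 2 and swap parts
Front part s[0:2] = 'rc'
Back part s[2:] = 'mbkso'
Rotated = back + front = 'mbkso' + 'rc'
Result: mbksorc


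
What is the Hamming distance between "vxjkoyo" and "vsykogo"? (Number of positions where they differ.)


String 1: 'vxjkoyo'
String 2: 'vsykogo'
Compare each position: pos 0: 'v'=='v', pos 1: 'x'!='s', pos 2: 'j'!='y', pos 3: 'k'=='k', pos 4: 'o'=='o', pos 5: 'y'!='g', pos 6: 'o'=='o'
Differing positions: 3
Hamming distance: 3


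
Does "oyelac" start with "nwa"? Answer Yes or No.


Input string: 'oyelac'
Prefix to check: 'nwa'
First 3 characters of input: 'oye'
Match: False
Result: No


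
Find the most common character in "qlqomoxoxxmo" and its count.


Input: 'qlqomoxoxxmo'
Operation: tally each character
Counts: 'l':1, 'm':2, 'o':4, 'q':2, 'x':3
Maximum: 'o' appears 4 times


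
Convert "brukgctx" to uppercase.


Input string: 'brukgctx'
Operation: convert each letter to uppercase
Mapping: 'b'->'B', 'r'->'R', 'u'->'U', 'k'->'K', 'g'->'G', 'c'->'C', 't'->'T', 'x'->'X'
Result: BRUKGCTX


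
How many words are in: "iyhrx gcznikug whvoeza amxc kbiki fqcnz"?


Input string: 'iyhrx gcznikug whvoeza amxc kbiki fqcnz'
Operation: split by spaces
Words found: 'iyhrx', 'gcznikug', 'whvoeza', 'amxc', 'kbiki', 'fqcnz'
Word count: 6


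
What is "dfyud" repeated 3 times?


Input string: 'dfyud'
Operation: repeat 3 times
Concatenation: 'dfyud' + 'dfyud' + 'dfyud'
Result: dfyuddfyuddfyud


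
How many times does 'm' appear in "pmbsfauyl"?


Input string: 'pmbsfauyl'
Target character: 'm'
Scan each position: s[1]='m'
Matches found at indices: 1
Total: 1


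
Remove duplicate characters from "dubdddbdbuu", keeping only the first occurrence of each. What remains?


Input: 'dubdddbdbuu'
Operation: keep first occurrence of each character
Scan: s[0]='d' new -> keep; s[1]='u' new -> keep; s[2]='b' new -> keep; s[3]='d' seen -> skip; s[4]='d' seen -> skip; s[5]='d' seen -> skip; s[6]='b' seen -> skip; s[7]='d' seen -> skip; s[8]='b' seen -> skip; s[9]='u' seen -> skip; s[10]='u' seen -> skip
Result: dub


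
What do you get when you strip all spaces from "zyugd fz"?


Input string: 'zyugd fz'
Operation: remove all spaces
Words: 'zyugd', 'fz'
Join without spaces: zyugdfz


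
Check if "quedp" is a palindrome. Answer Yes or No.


Input string: 'quedp'
Reversed: 'pdeuq'
Compare pairs: s[0]='q' vs s[4]='p' (mismatch), s[1]='u' vs s[3]='d' (mismatch)
Palindrome: No


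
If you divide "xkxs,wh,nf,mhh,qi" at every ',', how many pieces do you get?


Input string: 'xkxs,wh,nf,mhh,qi'
Delimiter: ','
Split result: 'xkxs', 'wh', 'nf', 'mhh', 'qi'
Number of parts: 5


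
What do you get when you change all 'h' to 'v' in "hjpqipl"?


Input string: 'hjpqipl'
Operation: replace 'h' with 'v'
Positions of 'h': 0
After replacement: vjpqipl


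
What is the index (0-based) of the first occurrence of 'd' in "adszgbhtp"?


Input string: 'adszgbhtp'
Target: 'd'
Scanning left to right: s[0]='a', s[1]='d'
First match at index: 1


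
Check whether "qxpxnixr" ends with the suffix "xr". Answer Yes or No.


Input string: 'qxpxnixr'
Suffix to check: 'xr'
Last 2 characters of input: 'xr'
Match: True
Result: Yes


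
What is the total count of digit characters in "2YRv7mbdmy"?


Input string: '2YRv7mbdmy'
Operation: count digit characters (0-9)
Scan: '2'(digit), 'Y', 'R', 'v', '7'(digit), 'm', 'b', 'd', 'm', 'y'
Digits found: 2
Result: 2


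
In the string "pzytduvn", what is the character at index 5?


Input string: 'pzytduvn'
Operation: get character at index 5
Index mapping: s[0]='p', s[1]='z', s[2]='y', s[3]='t', s[4]='d', s[5]='u'
Result: 'u'


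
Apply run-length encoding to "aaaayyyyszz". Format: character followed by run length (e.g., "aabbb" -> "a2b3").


Input: 'aaaayyyyszz'
Operation: identify consecutive runs
Runs: 'aaaa' -> a4, 'yyyy' -> y4, 's' -> s1, 'zz' -> z2
Encoded: a4y4s1z2


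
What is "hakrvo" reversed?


Input string: 'hakrvo'
Operation: reverse character order
Original order: 'h' -> 'a' -> 'k' -> 'r' -> 'v' -> 'o'
Reversed order: 'o' -> 'v' -> 'r' -> 'k' -> 'a' -> 'h'
Result: ovrkah


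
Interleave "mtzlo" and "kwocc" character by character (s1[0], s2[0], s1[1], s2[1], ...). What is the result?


String 1: 'mtzlo'
String 2: 'kwocc'
Operation: alternate characters
Pairs: 'm'+'k', 't'+'w', 'z'+'o', 'l'+'c', 'o'+'c'
Result: mktwzolcoc


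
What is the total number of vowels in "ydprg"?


Input string: 'ydprg'
Operation: count vowels (a, e, i, o, u)
Scan: s[0]='y', s[1]='d', s[2]='p', s[3]='r', s[4]='g'
Vowels found: 0
Result: 0


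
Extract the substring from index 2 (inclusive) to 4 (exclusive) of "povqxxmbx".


Input string: 'povqxxmbx'
Operation: slice [2:4]
Extract characters: s[2]='v', s[3]='q'
Result: vq


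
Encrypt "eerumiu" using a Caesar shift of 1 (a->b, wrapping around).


Input: 'eerumiu', shift = 1
Operation: for each letter, (position + 1) mod 26
Mapping: 'e'(4+1=5)->'f', 'e'(4+1=5)->'f', 'r'(17+1=18)->'s', 'u'(20+1=21)->'v', 'm'(12+1=13)->'n', 'i'(8+1=9)->'j', 'u'(20+1=21)->'v'
Result: ffsvnjv


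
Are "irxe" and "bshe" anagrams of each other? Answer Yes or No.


String 1: 'irxe' -> sorted: 'eirx'
String 2: 'bshe' -> sorted: 'behs'
Compare sorted forms: 'eirx' != 'behs'
Anagram: No


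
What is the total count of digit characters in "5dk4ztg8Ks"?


Input string: '5dk4ztg8Ks'
Operation: count digit characters (0-9)
Scan: '5'(digit), 'd', 'k', '4'(digit), 'z', 't', 'g', '8'(digit), 'K', 's'
Digits found: 3
Result: 3


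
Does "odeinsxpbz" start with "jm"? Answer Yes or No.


Input string: 'odeinsxpbz'
Prefix to check: 'jm'
First 2 characters of input: 'od'
Match: False
Result: No


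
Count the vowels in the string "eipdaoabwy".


Input string: 'eipdaoabwy'
Operation: count vowels (a, e, i, o, u)
Scan: s[0]='e' (vowel), s[1]='i' (vowel), s[2]='p', s[3]='d', s[4]='a' (vowel), s[5]='o' (vowel), s[6]='a' (vowel), s[7]='b', s[8]='w', s[9]='y'
Vowels found: 5
Result: 5


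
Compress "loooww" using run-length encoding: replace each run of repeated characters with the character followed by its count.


Input: 'loooww'
Operation: identify consecutive runs
Runs: 'l' -> l1, 'ooo' -> o3, 'ww' -> w2
Encoded: l1o3w2


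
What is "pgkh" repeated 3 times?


Input string: 'pgkh'
Operation: repeat 3 times
Concatenation: 'pgkh' + 'pgkh' + 'pgkh'
Result: pgkhpgkhpgkh


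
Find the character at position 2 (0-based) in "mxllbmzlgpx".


Input string: 'mxllbmzlgpx'
Operation: get character at index 2
Index mapping: s[0]='m', s[1]='x', s[2]='l'
Result: 'l'


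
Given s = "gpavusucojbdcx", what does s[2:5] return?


Input string: 'gpavusucojbdcx'
Operation: slice [2:5]
Extract characters: s[2]='a', s[3]='v', s[4]='u'
Result: avu


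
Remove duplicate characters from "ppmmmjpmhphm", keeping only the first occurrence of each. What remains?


Input: 'ppmmmjpmhphm'
Operation: keep first occurrence of each character
Scan: s[0]='p' new -> keep; s[1]='p' seen -> skip; s[2]='m' new -> keep; s[3]='m' seen -> skip; s[4]='m' seen -> skip; s[5]='j' new -> keep; s[6]='p' seen -> skip; s[7]='m' seen -> skip; s[8]='h' new -> keep; s[9]='p' seen -> skip; s[10]='h' seen -> skip; s[11]='m' seen -> skip
Result: pmjh


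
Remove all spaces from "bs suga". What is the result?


Input string: 'bs suga'
Operation: remove all spaces
Words: 'bs', 'suga'
Join without spaces: bssuga


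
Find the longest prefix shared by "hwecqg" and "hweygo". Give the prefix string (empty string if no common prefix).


String 1: 'hwecqg'
String 2: 'hweygo'
Compare position by position:
pos 0: 'h' vs 'h' match
pos 1: 'w' vs 'w' match
pos 2: 'e' vs 'e' match
pos 3: 'c' vs 'y' differ -> stop
Longest common prefix: "hwe" (length 3)


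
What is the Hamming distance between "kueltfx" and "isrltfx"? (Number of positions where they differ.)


String 1: 'kueltfx'
String 2: 'isrltfx'
Compare each position: pos 0: 'k'!='i', pos 1: 'u'!='s', pos 2: 'e'!='r', pos 3: 'l'=='l', pos 4: 't'=='t', pos 5: 'f'=='f', pos 6: 'x'=='x'
Differing positions: 3
Hamming distance: 3


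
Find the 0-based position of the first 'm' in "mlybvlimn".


Input string: 'mlybvlimn'
Target: 'm'
Scanning left to right: s[0]='m'
First match at index: 0


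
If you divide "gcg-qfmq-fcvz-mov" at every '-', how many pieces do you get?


Input string: 'gcg-qfmq-fcvz-mov'
Delimiter: '-'
Split result: 'gcg', 'qfmq', 'fcvz', 'mov'
Number of parts: 4


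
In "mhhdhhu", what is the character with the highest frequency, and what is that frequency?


Input: 'mhhdhhu'
Operation: tally each character
Counts: 'd':1, 'h':4, 'm':1, 'u':1
Maximum: 'h' appears 4 times


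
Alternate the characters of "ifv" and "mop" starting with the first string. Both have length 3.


String 1: 'ifv'
String 2: 'mop'
Operation: alternate characters
Pairs: 'i'+'m', 'f'+'o', 'v'+'p'
Result: imfovp


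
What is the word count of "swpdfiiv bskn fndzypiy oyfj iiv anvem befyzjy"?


Input string: 'swpdfiiv bskn fndzypiy oyfj iiv anvem befyzjy'
Operation: split by spaces
Words found: 'swpdfiiv', 'bskn', 'fndzypiy', 'oyfj', 'iiv', 'anvem', 'befyzjy'
Word count: 7


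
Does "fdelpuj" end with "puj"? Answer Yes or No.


Input string: 'fdelpuj'
Suffix to check: 'puj'
Last 3 characters of input: 'puj'
Match: True
Result: Yes


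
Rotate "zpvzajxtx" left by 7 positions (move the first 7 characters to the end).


Input: 'zpvzajxtx', shift = 7
Operation: split at index 7 and swap parts
Front part s[0:7] = 'zpvzajx'
Back part s[7:] = 'tx'
Rotated = back + front = 'tx' + 'zpvzajx'
Result: txzpvzajx


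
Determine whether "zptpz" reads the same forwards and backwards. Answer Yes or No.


Input string: 'zptpz'
Reversed: 'zptpz'
Compare pairs: s[0]='z' vs s[4]='z' (match), s[1]='p' vs s[3]='p' (match)
Palindrome: Yes


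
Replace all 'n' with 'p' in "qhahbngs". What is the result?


Input string: 'qhahbngs'
Operation: replace 'n' with 'p'
Positions of 'n': 5
After replacement: qhahbpgs


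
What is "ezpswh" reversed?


Input string: 'ezpswh'
Operation: reverse character order
Original order: 'e' -> 'z' -> 'p' -> 's' -> 'w' -> 'h'
Reversed order: 'h' -> 'w' -> 's' -> 'p' -> 'z' -> 'e'
Result: hwspze
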